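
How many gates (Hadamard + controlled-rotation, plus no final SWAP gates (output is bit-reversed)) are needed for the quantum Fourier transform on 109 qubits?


Hadamard gates: 109
Controlled rotations: n*(n-1)/2 = 109*108/2 = 5886
SWAP gates: 0 (omitted)
Total = 109 + 5886
= 5995

5995


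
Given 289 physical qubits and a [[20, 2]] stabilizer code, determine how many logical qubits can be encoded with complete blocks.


Each code block uses 20 physical qubits for 2 logical qubit(s).
Number of complete blocks = floor(289 / 20) = 14
Logical qubits = 14 * 2
= 28

28


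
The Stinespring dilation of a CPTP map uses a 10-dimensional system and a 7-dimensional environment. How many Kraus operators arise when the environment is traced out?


Tracing out the environment in an orthonormal basis {|i>_E} gives Kraus operators K_i = <i|_E U |0>_E.
Number of Kraus operators = dim(H_env) = d_env
= 7

7


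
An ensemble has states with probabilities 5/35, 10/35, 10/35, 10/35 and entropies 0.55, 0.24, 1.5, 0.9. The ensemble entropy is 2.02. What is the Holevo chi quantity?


chi = S(rho) - sum_i p_i * S(rho_i)
Weighted entropy = 5/35 * 0.55 + 10/35 * 0.24 + 10/35 * 1.5 + 10/35 * 0.9
= 0.8329
chi = 2.02 - 0.8329
= 1.1871

1.1871


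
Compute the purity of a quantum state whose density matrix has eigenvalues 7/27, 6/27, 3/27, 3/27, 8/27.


tr(rho^2) = sum of eigenvalues squared
= (7/27)^2 + (6/27)^2 + (3/27)^2 + (3/27)^2 + (8/27)^2
= (49 + 36 + 9 + 9 + 64) / 729
= 167/729
= 0.2291

0.2291


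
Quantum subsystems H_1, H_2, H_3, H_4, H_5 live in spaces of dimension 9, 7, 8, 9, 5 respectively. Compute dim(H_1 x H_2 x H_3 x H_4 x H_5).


dim(H_1 x H_2 x H_3 x H_4 x H_5) = 9 * 7 * 8 * 9 * 5
= 63 * 8 * 9 * 5
= 504 * 9 * 5
= 4536 * 5
= 22680

22680


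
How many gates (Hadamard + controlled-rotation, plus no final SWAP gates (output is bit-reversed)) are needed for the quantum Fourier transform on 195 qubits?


Hadamard gates: 195
Controlled rotations: n*(n-1)/2 = 195*194/2 = 18915
SWAP gates: 0 (omitted)
Total = 195 + 18915
= 19110

19110


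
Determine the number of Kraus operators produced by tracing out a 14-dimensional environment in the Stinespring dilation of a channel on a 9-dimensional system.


Tracing out the environment in an orthonormal basis {|i>_E} gives Kraus operators K_i = <i|_E U |0>_E.
Number of Kraus operators = dim(H_env) = d_env
= 14

14


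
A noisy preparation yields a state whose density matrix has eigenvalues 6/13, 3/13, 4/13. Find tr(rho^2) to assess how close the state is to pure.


tr(rho^2) = sum of eigenvalues squared
= (6/13)^2 + (3/13)^2 + (4/13)^2
= (36 + 9 + 16) / 169
= 61/169
= 0.3609

0.3609


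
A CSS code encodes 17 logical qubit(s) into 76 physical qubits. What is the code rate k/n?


Code rate R = k/n
= 17/76
= 0.2237

0.2237


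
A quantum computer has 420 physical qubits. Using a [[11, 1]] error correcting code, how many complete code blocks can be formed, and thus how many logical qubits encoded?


Each code block uses 11 physical qubits for 1 logical qubit(s).
Number of complete blocks = floor(420 / 11) = 38
Logical qubits = 38 * 1
= 38

38


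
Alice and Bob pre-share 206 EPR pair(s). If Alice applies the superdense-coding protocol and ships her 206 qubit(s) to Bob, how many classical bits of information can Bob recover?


Superdense coding allows 2 classical bits per shared entangled pair.
206 pair(s) -> 2 * 206 = 412 classical bits

412


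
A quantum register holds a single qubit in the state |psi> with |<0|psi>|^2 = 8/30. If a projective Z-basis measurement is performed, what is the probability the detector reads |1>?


|alpha|^2 = 8/30 = 0.2667
|beta|^2 = 1 - 8/30 = 22/30 = 0.7333
P(|1>) = |beta|^2 = 0.7333

0.7333


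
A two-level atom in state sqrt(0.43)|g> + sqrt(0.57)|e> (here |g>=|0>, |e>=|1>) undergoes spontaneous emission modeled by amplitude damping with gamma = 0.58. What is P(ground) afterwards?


For amplitude damping with parameter gamma on state sqrt(a)|0> + sqrt(b)|1>:
alpha^2 = 0.43, beta^2 = 0.57
P(|0>) = alpha^2 + gamma * beta^2
= 0.43 + 0.58 * 0.57
= 0.43 + 0.3306
= 0.7606

0.7606


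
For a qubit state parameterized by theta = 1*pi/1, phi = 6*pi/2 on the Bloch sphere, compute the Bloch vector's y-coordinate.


theta = 3.1416, phi = 9.4248
r_y = sin(theta)*sin(phi) = 0.0000 * 0.0000
r_y = 0.0000

0.0000


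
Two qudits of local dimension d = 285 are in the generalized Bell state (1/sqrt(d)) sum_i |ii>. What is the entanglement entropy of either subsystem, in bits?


For a maximally entangled state in d x d:
S = log2(d) = log2(285)
= 8.1548

8.1548


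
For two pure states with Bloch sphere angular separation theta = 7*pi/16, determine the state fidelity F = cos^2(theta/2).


For states separated by angle theta on Bloch sphere:
F = cos^2(theta/2)
theta = 7*pi/16 = 1.3744
theta/2 = 0.6872
cos(theta/2) = 0.7730
F = 0.5975

0.5975


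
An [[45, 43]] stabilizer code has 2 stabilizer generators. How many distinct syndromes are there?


Each stabilizer generator gives a binary (+1 or -1) measurement outcome.
With 2 independent generators:
Total syndromes = 2^2
= 4

4


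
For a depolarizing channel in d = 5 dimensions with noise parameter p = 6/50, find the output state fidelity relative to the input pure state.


F = (1-p) + p/d
= (1 - 0.1200) + 0.1200/5
= 0.8800 + 0.0240
= 0.9040

0.9040


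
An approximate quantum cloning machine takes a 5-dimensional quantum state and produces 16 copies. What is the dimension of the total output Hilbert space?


Output space = H^(tensor 16) where dim(H) = 5
dim = 5^16
= 25 (after 2 factors)
= 125 (after 3 factors)
= 625 (after 4 factors)
= 3125 (after 5 factors)
= 15625 (after 6 factors)
= 78125 (after 7 factors)
= 390625 (after 8 factors)
= 1953125 (after 9 factors)
= 9765625 (after 10 factors)
= 48828125 (after 11 factors)
= 244140625 (after 12 factors)
= 1220703125 (after 13 factors)
= 6103515625 (after 14 factors)
= 30517578125 (after 15 factors)
= 152587890625 (after 16 factors)
= 152587890625

152587890625


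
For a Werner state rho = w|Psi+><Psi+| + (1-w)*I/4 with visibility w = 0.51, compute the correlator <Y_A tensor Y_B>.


|Psi+> = (|01> + |10>)/sqrt(2)
For the pure Bell state, <Y_A Y_B> = +1 (Bell-state Pauli correlator).
The maximally-mixed part I/4 has tr(I/4 * P tensor P) = 0 for any traceless Pauli P.
So <Y_A Y_B>_rho = w * (+1) + (1 - w) * 0
= 0.51 * (+1)
= 0.5100

0.5100


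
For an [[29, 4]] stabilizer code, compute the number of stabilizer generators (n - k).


For an [[n,k]] stabilizer code:
Number of stabilizer generators = n - k
= 29 - 4
= 25

25


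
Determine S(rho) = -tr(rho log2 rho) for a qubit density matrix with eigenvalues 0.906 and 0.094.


S = -p*log2(p) - (1-p)*log2(1-p)
p = 0.9060, 1-p = 0.0940
= -0.9060 * log2(0.9060) - 0.0940 * log2(0.0940)
= -(-0.1290) - (-0.3207)
= 0.4497

0.4497


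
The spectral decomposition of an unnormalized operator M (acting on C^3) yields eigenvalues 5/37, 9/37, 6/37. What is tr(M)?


tr(M) = sum of eigenvalues
= 5/37 + 9/37 + 6/37
= 20/37
= 0.5405

0.5405


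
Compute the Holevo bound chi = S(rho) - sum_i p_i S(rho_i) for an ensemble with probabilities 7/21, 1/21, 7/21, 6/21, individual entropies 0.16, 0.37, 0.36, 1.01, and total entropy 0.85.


chi = S(rho) - sum_i p_i * S(rho_i)
Weighted entropy = 7/21 * 0.16 + 1/21 * 0.37 + 7/21 * 0.36 + 6/21 * 1.01
= 0.4795
chi = 0.85 - 0.4795
= 0.3705

0.3705


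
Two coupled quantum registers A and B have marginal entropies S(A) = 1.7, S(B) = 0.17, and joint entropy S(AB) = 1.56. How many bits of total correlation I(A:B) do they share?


I(A:B) = S(A) + S(B) - S(AB)
= 1.7 + 0.17 - 1.56
= 0.3100

0.3100


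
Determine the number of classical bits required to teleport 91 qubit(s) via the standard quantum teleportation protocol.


Quantum teleportation requires 2 classical bits per qubit teleported.
91 qubit(s) -> 2 * 91 = 182 classical bits

182


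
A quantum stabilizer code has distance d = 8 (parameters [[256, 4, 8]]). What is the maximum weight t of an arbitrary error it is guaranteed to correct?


Code parameters: [[256, 4, 8]], distance d = 8.
Number of correctable errors = floor((d-1)/2)
= floor((8 - 1)/2)
= floor(7/2)
= 3

3


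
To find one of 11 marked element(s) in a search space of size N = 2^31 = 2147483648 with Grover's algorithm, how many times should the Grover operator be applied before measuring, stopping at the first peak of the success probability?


After j Grover iterations the success probability is P(j) = sin^2((2j+1)*theta), where sin(theta) = sqrt(k/N).
N = 2^31 = 2147483648, k = 11
sin(theta) = sqrt(k/N) = 7.157006469e-05
theta = arcsin(sqrt(k/N)) = 7.157006476e-05 rad
P(j) reaches its first maximum when (2j+1)*theta is as close as possible to pi/2, i.e. j = round(pi/(4*theta) - 1/2).
pi/(4*theta) - 1/2 = 10973.3361
(For comparison, the common estimate pi/4 * sqrt(N/k) = 10973.8362; the exact maximiser is used here.)
Optimal iterations = 10973

10973


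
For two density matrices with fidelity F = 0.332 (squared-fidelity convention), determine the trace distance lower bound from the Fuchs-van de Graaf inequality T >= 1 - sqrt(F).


Fuchs-van de Graaf (squared-fidelity convention): 1 - sqrt(F) <= T <= sqrt(1 - F).
Lower bound: T >= 1 - sqrt(F)
sqrt(F) = sqrt(0.332) = 0.5762
T >= 1 - 0.5762
T >= 0.4238

0.4238


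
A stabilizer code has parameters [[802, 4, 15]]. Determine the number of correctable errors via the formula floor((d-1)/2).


Code parameters: [[802, 4, 15]], distance d = 15.
Number of correctable errors = floor((d-1)/2)
= floor((15 - 1)/2)
= floor(14/2)
= 7

7


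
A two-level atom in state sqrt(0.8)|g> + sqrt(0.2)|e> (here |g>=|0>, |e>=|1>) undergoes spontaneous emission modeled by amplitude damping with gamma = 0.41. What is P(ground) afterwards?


For amplitude damping with parameter gamma on state sqrt(a)|0> + sqrt(b)|1>:
alpha^2 = 0.8, beta^2 = 0.2
P(|0>) = alpha^2 + gamma * beta^2
= 0.8 + 0.41 * 0.2
= 0.8 + 0.0820
= 0.8820

0.8820


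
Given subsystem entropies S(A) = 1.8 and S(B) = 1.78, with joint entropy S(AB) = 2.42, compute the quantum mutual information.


I(A:B) = S(A) + S(B) - S(AB)
= 1.8 + 1.78 - 2.42
= 1.1600

1.1600


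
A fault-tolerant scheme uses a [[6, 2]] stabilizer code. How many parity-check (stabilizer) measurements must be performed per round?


For an [[n,k]] stabilizer code:
Number of stabilizer generators = n - k
= 6 - 2
= 4

4


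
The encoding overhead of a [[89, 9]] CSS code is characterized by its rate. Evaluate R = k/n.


Code rate R = k/n
= 9/89
= 0.1011

0.1011


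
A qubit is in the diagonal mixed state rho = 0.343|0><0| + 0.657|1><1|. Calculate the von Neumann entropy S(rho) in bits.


S = -p*log2(p) - (1-p)*log2(1-p)
p = 0.3430, 1-p = 0.6570
= -0.3430 * log2(0.3430) - 0.6570 * log2(0.6570)
= -(-0.5295) - (-0.3982)
= 0.9277

0.9277


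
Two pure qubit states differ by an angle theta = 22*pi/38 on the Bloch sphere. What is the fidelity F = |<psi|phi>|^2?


For states separated by angle theta on Bloch sphere:
F = cos^2(theta/2)
theta = 22*pi/38 = 1.8188
theta/2 = 0.9094
cos(theta/2) = 0.6142
F = 0.3773

0.3773


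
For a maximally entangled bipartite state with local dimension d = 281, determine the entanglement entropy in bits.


For a maximally entangled state in d x d:
S = log2(d) = log2(281)
= 8.1344

8.1344


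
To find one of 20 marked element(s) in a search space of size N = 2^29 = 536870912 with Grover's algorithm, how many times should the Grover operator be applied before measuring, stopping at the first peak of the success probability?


After j Grover iterations the success probability is P(j) = sin^2((2j+1)*theta), where sin(theta) = sqrt(k/N).
N = 2^29 = 536870912, k = 20
sin(theta) = sqrt(k/N) = 0.0001930101111
theta = arcsin(sqrt(k/N)) = 0.0001930101123 rad
P(j) reaches its first maximum when (2j+1)*theta is as close as possible to pi/2, i.e. j = round(pi/(4*theta) - 1/2).
pi/(4*theta) - 1/2 = 4068.7073
(For comparison, the common estimate pi/4 * sqrt(N/k) = 4069.2074; the exact maximiser is used here.)
Optimal iterations = 4069

4069


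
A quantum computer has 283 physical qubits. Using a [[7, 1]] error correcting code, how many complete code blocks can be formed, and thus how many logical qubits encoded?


Each code block uses 7 physical qubits for 1 logical qubit(s).
Number of complete blocks = floor(283 / 7) = 40
Logical qubits = 40 * 1
= 40

40


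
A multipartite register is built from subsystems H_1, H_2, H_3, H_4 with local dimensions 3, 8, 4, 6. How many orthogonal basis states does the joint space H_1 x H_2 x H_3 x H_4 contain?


dim(H_1 x H_2 x H_3 x H_4) = 3 * 8 * 4 * 6
= 24 * 4 * 6
= 96 * 6
= 576

576


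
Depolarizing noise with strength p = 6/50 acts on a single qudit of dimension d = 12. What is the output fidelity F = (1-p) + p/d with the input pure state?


F = (1-p) + p/d
= (1 - 0.1200) + 0.1200/12
= 0.8800 + 0.0100
= 0.8900

0.8900


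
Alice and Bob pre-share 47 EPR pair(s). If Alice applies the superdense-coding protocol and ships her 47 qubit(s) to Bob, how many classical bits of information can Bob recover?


Superdense coding allows 2 classical bits per shared entangled pair.
47 pair(s) -> 2 * 47 = 94 classical bits

94


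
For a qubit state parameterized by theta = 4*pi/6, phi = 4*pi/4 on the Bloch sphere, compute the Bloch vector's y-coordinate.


theta = 2.0944, phi = 3.1416
r_y = sin(theta)*sin(phi) = 0.8660 * 0.0000
r_y = 0.0000

0.0000


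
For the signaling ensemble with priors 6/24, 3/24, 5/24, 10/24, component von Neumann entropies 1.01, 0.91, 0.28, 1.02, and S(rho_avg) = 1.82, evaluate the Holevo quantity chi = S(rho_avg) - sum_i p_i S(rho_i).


chi = S(rho) - sum_i p_i * S(rho_i)
Weighted entropy = 6/24 * 1.01 + 3/24 * 0.91 + 5/24 * 0.28 + 10/24 * 1.02
= 0.8496
chi = 1.82 - 0.8496
= 0.9704

0.9704


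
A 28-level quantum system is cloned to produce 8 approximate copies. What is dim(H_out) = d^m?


Output space = H^(tensor 8) where dim(H) = 28
dim = 28^8
= 784 (after 2 factors)
= 21952 (after 3 factors)
= 614656 (after 4 factors)
= 17210368 (after 5 factors)
= 481890304 (after 6 factors)
= 13492928512 (after 7 factors)
= 377801998336 (after 8 factors)
= 377801998336

377801998336


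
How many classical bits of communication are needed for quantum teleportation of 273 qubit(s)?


Quantum teleportation requires 2 classical bits per qubit teleported.
273 qubit(s) -> 2 * 273 = 546 classical bits

546


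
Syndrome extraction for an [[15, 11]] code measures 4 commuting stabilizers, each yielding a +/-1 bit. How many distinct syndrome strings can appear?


Each stabilizer generator gives a binary (+1 or -1) measurement outcome.
With 4 independent generators:
Total syndromes = 2^4
= 16

16


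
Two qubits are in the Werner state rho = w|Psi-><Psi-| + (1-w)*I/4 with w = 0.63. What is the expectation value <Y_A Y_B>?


|Psi-> = (|01> - |10>)/sqrt(2)
For the pure Bell state, <Y_A Y_B> = -1 (Bell-state Pauli correlator).
The maximally-mixed part I/4 has tr(I/4 * P tensor P) = 0 for any traceless Pauli P.
So <Y_A Y_B>_rho = w * (-1) + (1 - w) * 0
= 0.63 * (-1)
= -0.6300

-0.6300


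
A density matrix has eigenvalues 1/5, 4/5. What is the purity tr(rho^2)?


tr(rho^2) = sum of eigenvalues squared
= (1/5)^2 + (4/5)^2
= (1 + 16) / 25
= 17/25
= 0.6800

0.6800


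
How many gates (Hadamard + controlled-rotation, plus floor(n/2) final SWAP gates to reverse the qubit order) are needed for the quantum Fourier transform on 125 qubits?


Hadamard gates: 125
Controlled rotations: n*(n-1)/2 = 125*124/2 = 7750
SWAP gates: floor(n/2) = floor(125/2) = 62
Total = 125 + 7750 + 62
= 7937

7937


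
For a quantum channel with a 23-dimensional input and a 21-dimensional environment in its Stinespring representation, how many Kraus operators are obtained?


Tracing out the environment in an orthonormal basis {|i>_E} gives Kraus operators K_i = <i|_E U |0>_E.
Number of Kraus operators = dim(H_env) = d_env
= 21

21


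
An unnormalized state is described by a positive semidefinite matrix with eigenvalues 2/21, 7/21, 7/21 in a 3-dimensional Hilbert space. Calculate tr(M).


tr(M) = sum of eigenvalues
= 2/21 + 7/21 + 7/21
= 16/21
= 0.7619

0.7619


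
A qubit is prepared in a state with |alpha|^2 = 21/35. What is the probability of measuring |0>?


|alpha|^2 = 21/35 = 0.6000
|beta|^2 = 1 - 21/35 = 14/35 = 0.4000
P(|0>) = |alpha|^2 = 0.6000

0.6000


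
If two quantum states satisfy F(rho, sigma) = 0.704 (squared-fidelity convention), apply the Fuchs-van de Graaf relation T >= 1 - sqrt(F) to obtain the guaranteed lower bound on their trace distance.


Fuchs-van de Graaf (squared-fidelity convention): 1 - sqrt(F) <= T <= sqrt(1 - F).
Lower bound: T >= 1 - sqrt(F)
sqrt(F) = sqrt(0.704) = 0.8390
T >= 1 - 0.8390
T >= 0.1610

0.1610


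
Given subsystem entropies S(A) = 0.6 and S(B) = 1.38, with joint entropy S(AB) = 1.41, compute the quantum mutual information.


I(A:B) = S(A) + S(B) - S(AB)
= 0.6 + 1.38 - 1.41
= 0.5700

0.5700


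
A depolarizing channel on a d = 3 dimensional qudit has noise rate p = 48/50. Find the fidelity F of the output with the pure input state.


F = (1-p) + p/d
= (1 - 0.9600) + 0.9600/3
= 0.0400 + 0.3200
= 0.3600

0.3600


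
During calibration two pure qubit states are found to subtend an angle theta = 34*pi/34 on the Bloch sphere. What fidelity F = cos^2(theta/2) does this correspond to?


For states separated by angle theta on Bloch sphere:
F = cos^2(theta/2)
theta = 34*pi/34 = 3.1416
theta/2 = 1.5708
cos(theta/2) = 0.0000
F = 0.0000

0.0000


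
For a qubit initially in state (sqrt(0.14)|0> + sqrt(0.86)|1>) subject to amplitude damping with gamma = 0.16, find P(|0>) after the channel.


For amplitude damping with parameter gamma on state sqrt(a)|0> + sqrt(b)|1>:
alpha^2 = 0.14, beta^2 = 0.86
P(|0>) = alpha^2 + gamma * beta^2
= 0.14 + 0.16 * 0.86
= 0.14 + 0.1376
= 0.2776

0.2776


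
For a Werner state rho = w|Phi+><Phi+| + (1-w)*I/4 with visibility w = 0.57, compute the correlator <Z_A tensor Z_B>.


|Phi+> = (|00> + |11>)/sqrt(2)
For the pure Bell state, <Z_A Z_B> = +1 (Bell-state Pauli correlator).
The maximally-mixed part I/4 has tr(I/4 * P tensor P) = 0 for any traceless Pauli P.
So <Z_A Z_B>_rho = w * (+1) + (1 - w) * 0
= 0.57 * (+1)
= 0.5700

0.5700


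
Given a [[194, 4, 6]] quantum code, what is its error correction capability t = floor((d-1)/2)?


Code parameters: [[194, 4, 6]], distance d = 6.
Number of correctable errors = floor((d-1)/2)
= floor((6 - 1)/2)
= floor(5/2)
= 2

2


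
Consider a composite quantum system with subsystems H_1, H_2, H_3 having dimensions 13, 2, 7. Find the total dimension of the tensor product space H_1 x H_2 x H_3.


dim(H_1 x H_2 x H_3) = 13 * 2 * 7
= 26 * 7
= 182

182


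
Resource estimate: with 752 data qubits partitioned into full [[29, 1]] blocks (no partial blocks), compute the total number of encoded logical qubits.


Each code block uses 29 physical qubits for 1 logical qubit(s).
Number of complete blocks = floor(752 / 29) = 25
Logical qubits = 25 * 1
= 25

25


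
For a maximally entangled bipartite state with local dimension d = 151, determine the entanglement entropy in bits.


For a maximally entangled state in d x d:
S = log2(d) = log2(151)
= 7.2384

7.2384


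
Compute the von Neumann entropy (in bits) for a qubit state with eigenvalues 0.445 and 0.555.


S = -p*log2(p) - (1-p)*log2(1-p)
p = 0.4450, 1-p = 0.5550
= -0.4450 * log2(0.4450) - 0.5550 * log2(0.5550)
= -(-0.5198) - (-0.4714)
= 0.9913

0.9913


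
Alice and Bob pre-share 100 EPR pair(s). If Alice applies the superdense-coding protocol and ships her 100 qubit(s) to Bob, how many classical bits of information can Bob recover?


Superdense coding allows 2 classical bits per shared entangled pair.
100 pair(s) -> 2 * 100 = 200 classical bits

200


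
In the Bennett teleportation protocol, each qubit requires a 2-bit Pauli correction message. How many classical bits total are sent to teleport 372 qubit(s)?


Quantum teleportation requires 2 classical bits per qubit teleported.
372 qubit(s) -> 2 * 372 = 744 classical bits

744


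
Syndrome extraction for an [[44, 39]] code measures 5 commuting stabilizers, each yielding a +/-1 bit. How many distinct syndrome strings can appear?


Each stabilizer generator gives a binary (+1 or -1) measurement outcome.
With 5 independent generators:
Total syndromes = 2^5
= 32

32


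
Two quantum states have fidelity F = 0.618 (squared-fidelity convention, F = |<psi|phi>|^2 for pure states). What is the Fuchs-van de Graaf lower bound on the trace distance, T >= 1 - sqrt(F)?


Fuchs-van de Graaf (squared-fidelity convention): 1 - sqrt(F) <= T <= sqrt(1 - F).
Lower bound: T >= 1 - sqrt(F)
sqrt(F) = sqrt(0.618) = 0.7861
T >= 1 - 0.7861
T >= 0.2139

0.2139


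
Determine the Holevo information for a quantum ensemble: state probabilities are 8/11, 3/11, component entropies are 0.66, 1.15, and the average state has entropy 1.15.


chi = S(rho) - sum_i p_i * S(rho_i)
Weighted entropy = 8/11 * 0.66 + 3/11 * 1.15
= 0.7936
chi = 1.15 - 0.7936
= 0.3564

0.3564


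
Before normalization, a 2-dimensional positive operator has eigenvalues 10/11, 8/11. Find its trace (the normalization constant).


tr(M) = sum of eigenvalues
= 10/11 + 8/11
= 18/11
= 1.6364

1.6364


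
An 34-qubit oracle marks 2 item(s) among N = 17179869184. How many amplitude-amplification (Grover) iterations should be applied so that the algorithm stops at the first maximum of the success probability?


After j Grover iterations the success probability is P(j) = sin^2((2j+1)*theta), where sin(theta) = sqrt(k/N).
N = 2^34 = 17179869184, k = 2
sin(theta) = sqrt(k/N) = 1.078959322e-05
theta = arcsin(sqrt(k/N)) = 1.078959322e-05 rad
P(j) reaches its first maximum when (2j+1)*theta is as close as possible to pi/2, i.e. j = round(pi/(4*theta) - 1/2).
pi/(4*theta) - 1/2 = 72791.6941
(For comparison, the common estimate pi/4 * sqrt(N/k) = 72792.1941; the exact maximiser is used here.)
Optimal iterations = 72792

72792


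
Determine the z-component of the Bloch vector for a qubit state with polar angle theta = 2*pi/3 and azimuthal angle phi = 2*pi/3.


theta = 2.0944, phi = 2.0944
r_z = cos(theta) = -0.5000

-0.5000


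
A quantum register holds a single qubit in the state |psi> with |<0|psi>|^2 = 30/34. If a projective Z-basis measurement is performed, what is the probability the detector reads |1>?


|alpha|^2 = 30/34 = 0.8824
|beta|^2 = 1 - 30/34 = 4/34 = 0.1176
P(|1>) = |beta|^2 = 0.1176

0.1176


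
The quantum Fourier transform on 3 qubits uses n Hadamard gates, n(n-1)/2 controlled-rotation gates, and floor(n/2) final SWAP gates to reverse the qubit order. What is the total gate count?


Hadamard gates: 3
Controlled rotations: n*(n-1)/2 = 3*2/2 = 3
SWAP gates: floor(n/2) = floor(3/2) = 1
Total = 3 + 3 + 1
= 7

7


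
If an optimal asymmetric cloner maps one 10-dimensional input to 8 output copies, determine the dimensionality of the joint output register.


Output space = H^(tensor 8) where dim(H) = 10
dim = 10^8
= 100 (after 2 factors)
= 1000 (after 3 factors)
= 10000 (after 4 factors)
= 100000 (after 5 factors)
= 1000000 (after 6 factors)
= 10000000 (after 7 factors)
= 100000000 (after 8 factors)
= 100000000

100000000


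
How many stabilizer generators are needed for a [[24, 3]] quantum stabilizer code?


For an [[n,k]] stabilizer code:
Number of stabilizer generators = n - k
= 24 - 3
= 21

21


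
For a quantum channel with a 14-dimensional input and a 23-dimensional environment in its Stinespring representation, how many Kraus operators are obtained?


Tracing out the environment in an orthonormal basis {|i>_E} gives Kraus operators K_i = <i|_E U |0>_E.
Number of Kraus operators = dim(H_env) = d_env
= 23

23


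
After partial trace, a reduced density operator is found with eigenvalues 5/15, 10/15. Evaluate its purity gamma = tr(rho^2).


tr(rho^2) = sum of eigenvalues squared
= (5/15)^2 + (10/15)^2
= (25 + 100) / 225
= 125/225
= 0.5556

0.5556


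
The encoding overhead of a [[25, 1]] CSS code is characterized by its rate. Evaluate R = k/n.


Code rate R = k/n
= 1/25
= 0.0400

0.0400


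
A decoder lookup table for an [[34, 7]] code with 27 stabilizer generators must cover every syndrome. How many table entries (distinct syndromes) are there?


Each stabilizer generator gives a binary (+1 or -1) measurement outcome.
With 27 independent generators:
Total syndromes = 2^27
= 134217728

134217728


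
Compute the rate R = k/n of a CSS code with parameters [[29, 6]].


Code rate R = k/n
= 6/29
= 0.2069

0.2069


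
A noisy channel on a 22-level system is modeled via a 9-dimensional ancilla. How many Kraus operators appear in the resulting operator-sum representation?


Tracing out the environment in an orthonormal basis {|i>_E} gives Kraus operators K_i = <i|_E U |0>_E.
Number of Kraus operators = dim(H_env) = d_env
= 9

9


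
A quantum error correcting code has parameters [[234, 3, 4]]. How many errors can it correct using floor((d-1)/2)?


Code parameters: [[234, 3, 4]], distance d = 4.
Number of correctable errors = floor((d-1)/2)
= floor((4 - 1)/2)
= floor(3/2)
= 1

1


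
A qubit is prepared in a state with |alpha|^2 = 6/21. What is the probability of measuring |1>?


|alpha|^2 = 6/21 = 0.2857
|beta|^2 = 1 - 6/21 = 15/21 = 0.7143
P(|1>) = |beta|^2 = 0.7143

0.7143


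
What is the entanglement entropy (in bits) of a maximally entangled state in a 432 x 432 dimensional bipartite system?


For a maximally entangled state in d x d:
S = log2(d) = log2(432)
= 8.7549

8.7549


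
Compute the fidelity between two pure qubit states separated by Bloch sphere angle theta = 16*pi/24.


For states separated by angle theta on Bloch sphere:
F = cos^2(theta/2)
theta = 16*pi/24 = 2.0944
theta/2 = 1.0472
cos(theta/2) = 0.5000
F = 0.2500

0.2500


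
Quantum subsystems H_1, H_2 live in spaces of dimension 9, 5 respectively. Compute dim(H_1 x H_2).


dim(H_1 x H_2) = 9 * 5
= 45

45


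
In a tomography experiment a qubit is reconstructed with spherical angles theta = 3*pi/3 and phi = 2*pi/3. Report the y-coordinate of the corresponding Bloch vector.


theta = 3.1416, phi = 2.0944
r_y = sin(theta)*sin(phi) = 0.0000 * 0.8660
r_y = 0.0000

0.0000


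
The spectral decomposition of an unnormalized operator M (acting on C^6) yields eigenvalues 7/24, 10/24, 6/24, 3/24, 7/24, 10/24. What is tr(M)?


tr(M) = sum of eigenvalues
= 7/24 + 10/24 + 6/24 + 3/24 + 7/24 + 10/24
= 43/24
= 1.7917

1.7917


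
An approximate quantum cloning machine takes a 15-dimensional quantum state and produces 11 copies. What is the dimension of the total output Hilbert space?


Output space = H^(tensor 11) where dim(H) = 15
dim = 15^11
= 225 (after 2 factors)
= 3375 (after 3 factors)
= 50625 (after 4 factors)
= 759375 (after 5 factors)
= 11390625 (after 6 factors)
= 170859375 (after 7 factors)
= 2562890625 (after 8 factors)
= 38443359375 (after 9 factors)
= 576650390625 (after 10 factors)
= 8649755859375 (after 11 factors)
= 8649755859375

8649755859375


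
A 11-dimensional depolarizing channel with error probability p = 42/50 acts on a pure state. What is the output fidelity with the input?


F = (1-p) + p/d
= (1 - 0.8400) + 0.8400/11
= 0.1600 + 0.0764
= 0.2364

0.2364


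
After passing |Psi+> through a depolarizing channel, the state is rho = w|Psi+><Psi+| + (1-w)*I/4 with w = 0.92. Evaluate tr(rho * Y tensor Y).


|Psi+> = (|01> + |10>)/sqrt(2)
For the pure Bell state, <Y_A Y_B> = +1 (Bell-state Pauli correlator).
The maximally-mixed part I/4 has tr(I/4 * P tensor P) = 0 for any traceless Pauli P.
So <Y_A Y_B>_rho = w * (+1) + (1 - w) * 0
= 0.92 * (+1)
= 0.9200

0.9200


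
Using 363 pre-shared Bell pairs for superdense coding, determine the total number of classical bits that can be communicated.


Superdense coding allows 2 classical bits per shared entangled pair.
363 pair(s) -> 2 * 363 = 726 classical bits

726


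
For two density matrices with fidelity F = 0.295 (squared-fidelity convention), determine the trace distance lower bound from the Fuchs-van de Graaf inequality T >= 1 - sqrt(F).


Fuchs-van de Graaf (squared-fidelity convention): 1 - sqrt(F) <= T <= sqrt(1 - F).
Lower bound: T >= 1 - sqrt(F)
sqrt(F) = sqrt(0.295) = 0.5431
T >= 1 - 0.5431
T >= 0.4569

0.4569


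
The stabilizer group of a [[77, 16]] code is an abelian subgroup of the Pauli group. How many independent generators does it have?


For an [[n,k]] stabilizer code:
Number of stabilizer generators = n - k
= 77 - 16
= 61

61


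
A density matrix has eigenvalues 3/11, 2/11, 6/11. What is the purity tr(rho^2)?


tr(rho^2) = sum of eigenvalues squared
= (3/11)^2 + (2/11)^2 + (6/11)^2
= (9 + 4 + 36) / 121
= 49/121
= 0.4050

0.4050


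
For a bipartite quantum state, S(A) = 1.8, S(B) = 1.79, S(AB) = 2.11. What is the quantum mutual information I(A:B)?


I(A:B) = S(A) + S(B) - S(AB)
= 1.8 + 1.79 - 2.11
= 1.4800

1.4800


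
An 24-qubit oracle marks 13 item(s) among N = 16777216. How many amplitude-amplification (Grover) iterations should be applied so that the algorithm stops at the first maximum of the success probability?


After j Grover iterations the success probability is P(j) = sin^2((2j+1)*theta), where sin(theta) = sqrt(k/N).
N = 2^24 = 16777216, k = 13
sin(theta) = sqrt(k/N) = 0.0008802615419
theta = arcsin(sqrt(k/N)) = 0.0008802616555 rad
P(j) reaches its first maximum when (2j+1)*theta is as close as possible to pi/2, i.e. j = round(pi/(4*theta) - 1/2).
pi/(4*theta) - 1/2 = 891.7326
(For comparison, the common estimate pi/4 * sqrt(N/k) = 892.2327; the exact maximiser is used here.)
Optimal iterations = 892

892


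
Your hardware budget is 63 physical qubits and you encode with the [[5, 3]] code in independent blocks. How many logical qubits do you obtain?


Each code block uses 5 physical qubits for 3 logical qubit(s).
Number of complete blocks = floor(63 / 5) = 12
Logical qubits = 12 * 3
= 36

36


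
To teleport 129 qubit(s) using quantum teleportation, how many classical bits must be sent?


Quantum teleportation requires 2 classical bits per qubit teleported.
129 qubit(s) -> 2 * 129 = 258 classical bits

258


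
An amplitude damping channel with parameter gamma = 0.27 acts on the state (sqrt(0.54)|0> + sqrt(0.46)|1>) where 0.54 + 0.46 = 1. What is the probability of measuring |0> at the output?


For amplitude damping with parameter gamma on state sqrt(a)|0> + sqrt(b)|1>:
alpha^2 = 0.54, beta^2 = 0.46
P(|0>) = alpha^2 + gamma * beta^2
= 0.54 + 0.27 * 0.46
= 0.54 + 0.1242
= 0.6642

0.6642


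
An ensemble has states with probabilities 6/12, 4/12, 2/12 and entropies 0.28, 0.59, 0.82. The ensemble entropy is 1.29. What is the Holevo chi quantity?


chi = S(rho) - sum_i p_i * S(rho_i)
Weighted entropy = 6/12 * 0.28 + 4/12 * 0.59 + 2/12 * 0.82
= 0.4733
chi = 1.29 - 0.4733
= 0.8167

0.8167


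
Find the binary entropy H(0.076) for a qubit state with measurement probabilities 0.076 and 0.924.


S = -p*log2(p) - (1-p)*log2(1-p)
p = 0.0760, 1-p = 0.9240
= -0.0760 * log2(0.0760) - 0.9240 * log2(0.9240)
= -(-0.2826) - (-0.1054)
= 0.3879

0.3879


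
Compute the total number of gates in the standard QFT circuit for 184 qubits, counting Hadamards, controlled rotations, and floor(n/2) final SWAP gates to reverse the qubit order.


Hadamard gates: 184
Controlled rotations: n*(n-1)/2 = 184*183/2 = 16836
SWAP gates: floor(n/2) = floor(184/2) = 92
Total = 184 + 16836 + 92
= 17112

17112


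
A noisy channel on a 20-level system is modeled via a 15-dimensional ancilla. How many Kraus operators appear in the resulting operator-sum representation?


Tracing out the environment in an orthonormal basis {|i>_E} gives Kraus operators K_i = <i|_E U |0>_E.
Number of Kraus operators = dim(H_env) = d_env
= 15

15


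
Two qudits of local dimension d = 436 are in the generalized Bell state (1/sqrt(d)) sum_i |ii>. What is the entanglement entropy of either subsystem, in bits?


For a maximally entangled state in d x d:
S = log2(d) = log2(436)
= 8.7682

8.7682


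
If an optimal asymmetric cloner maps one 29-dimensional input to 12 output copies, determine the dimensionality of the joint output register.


Output space = H^(tensor 12) where dim(H) = 29
dim = 29^12
= 841 (after 2 factors)
= 24389 (after 3 factors)
= 707281 (after 4 factors)
= 20511149 (after 5 factors)
= 594823321 (after 6 factors)
= 17249876309 (after 7 factors)
= 500246412961 (after 8 factors)
= 14507145975869 (after 9 factors)
= 420707233300201 (after 10 factors)
= 12200509765705829 (after 11 factors)
= 353814783205469041 (after 12 factors)
= 353814783205469041

353814783205469041


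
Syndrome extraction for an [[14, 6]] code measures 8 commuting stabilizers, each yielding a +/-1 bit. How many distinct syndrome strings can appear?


Each stabilizer generator gives a binary (+1 or -1) measurement outcome.
With 8 independent generators:
Total syndromes = 2^8
= 256

256


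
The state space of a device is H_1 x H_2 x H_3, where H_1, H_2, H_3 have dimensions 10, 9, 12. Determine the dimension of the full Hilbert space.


dim(H_1 x H_2 x H_3) = 10 * 9 * 12
= 90 * 12
= 1080

1080


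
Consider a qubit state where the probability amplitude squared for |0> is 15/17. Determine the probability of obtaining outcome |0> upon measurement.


|alpha|^2 = 15/17 = 0.8824
|beta|^2 = 1 - 15/17 = 2/17 = 0.1176
P(|0>) = |alpha|^2 = 0.8824

0.8824


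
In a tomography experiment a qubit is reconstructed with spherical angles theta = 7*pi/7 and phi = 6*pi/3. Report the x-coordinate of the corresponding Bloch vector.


theta = 3.1416, phi = 6.2832
r_x = sin(theta)*cos(phi) = 0.0000 * 1.0000
r_x = 0.0000

0.0000


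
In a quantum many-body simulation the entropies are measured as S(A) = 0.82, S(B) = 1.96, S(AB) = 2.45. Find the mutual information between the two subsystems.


I(A:B) = S(A) + S(B) - S(AB)
= 0.82 + 1.96 - 2.45
= 0.3300

0.3300


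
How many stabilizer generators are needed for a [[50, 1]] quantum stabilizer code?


For an [[n,k]] stabilizer code:
Number of stabilizer generators = n - k
= 50 - 1
= 49

49


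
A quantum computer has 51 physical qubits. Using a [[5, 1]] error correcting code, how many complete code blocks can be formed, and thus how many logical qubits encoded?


Each code block uses 5 physical qubits for 1 logical qubit(s).
Number of complete blocks = floor(51 / 5) = 10
Logical qubits = 10 * 1
= 10

10


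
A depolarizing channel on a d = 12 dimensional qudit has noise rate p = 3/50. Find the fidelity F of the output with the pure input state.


F = (1-p) + p/d
= (1 - 0.0600) + 0.0600/12
= 0.9400 + 0.0050
= 0.9450

0.9450


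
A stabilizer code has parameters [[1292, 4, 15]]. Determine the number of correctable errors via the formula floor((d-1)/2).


Code parameters: [[1292, 4, 15]], distance d = 15.
Number of correctable errors = floor((d-1)/2)
= floor((15 - 1)/2)
= floor(14/2)
= 7

7


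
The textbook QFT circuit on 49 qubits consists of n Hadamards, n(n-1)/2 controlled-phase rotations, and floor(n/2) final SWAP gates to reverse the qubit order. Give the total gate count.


Hadamard gates: 49
Controlled rotations: n*(n-1)/2 = 49*48/2 = 1176
SWAP gates: floor(n/2) = floor(49/2) = 24
Total = 49 + 1176 + 24
= 1249

1249


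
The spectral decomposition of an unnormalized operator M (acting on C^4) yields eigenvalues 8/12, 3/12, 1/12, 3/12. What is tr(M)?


tr(M) = sum of eigenvalues
= 8/12 + 3/12 + 1/12 + 3/12
= 15/12
= 1.2500

1.2500


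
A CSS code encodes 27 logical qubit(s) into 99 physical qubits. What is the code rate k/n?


Code rate R = k/n
= 27/99
= 0.2727

0.2727


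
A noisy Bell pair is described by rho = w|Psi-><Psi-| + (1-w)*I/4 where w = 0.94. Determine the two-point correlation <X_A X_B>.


|Psi-> = (|01> - |10>)/sqrt(2)
For the pure Bell state, <X_A X_B> = -1 (Bell-state Pauli correlator).
The maximally-mixed part I/4 has tr(I/4 * P tensor P) = 0 for any traceless Pauli P.
So <X_A X_B>_rho = w * (-1) + (1 - w) * 0
= 0.94 * (-1)
= -0.9400

-0.9400


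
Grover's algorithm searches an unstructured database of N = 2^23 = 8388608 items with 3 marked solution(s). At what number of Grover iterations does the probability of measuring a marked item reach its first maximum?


After j Grover iterations the success probability is P(j) = sin^2((2j+1)*theta), where sin(theta) = sqrt(k/N).
N = 2^23 = 8388608, k = 3
sin(theta) = sqrt(k/N) = 0.0005980199567
theta = arcsin(sqrt(k/N)) = 0.0005980199924 rad
P(j) reaches its first maximum when (2j+1)*theta is as close as possible to pi/2, i.e. j = round(pi/(4*theta) - 1/2).
pi/(4*theta) - 1/2 = 1312.8309
(For comparison, the common estimate pi/4 * sqrt(N/k) = 1313.3310; the exact maximiser is used here.)
Optimal iterations = 1313

1313


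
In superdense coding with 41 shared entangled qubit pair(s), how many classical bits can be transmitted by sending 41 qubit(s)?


Superdense coding allows 2 classical bits per shared entangled pair.
41 pair(s) -> 2 * 41 = 82 classical bits

82


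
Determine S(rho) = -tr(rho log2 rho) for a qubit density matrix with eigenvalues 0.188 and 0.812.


S = -p*log2(p) - (1-p)*log2(1-p)
p = 0.1880, 1-p = 0.8120
= -0.1880 * log2(0.1880) - 0.8120 * log2(0.8120)
= -(-0.4533) - (-0.2440)
= 0.6973

0.6973


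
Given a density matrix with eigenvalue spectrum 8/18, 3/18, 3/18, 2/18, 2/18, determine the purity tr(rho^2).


tr(rho^2) = sum of eigenvalues squared
= (8/18)^2 + (3/18)^2 + (3/18)^2 + (2/18)^2 + (2/18)^2
= (64 + 9 + 9 + 4 + 4) / 324
= 90/324
= 0.2778

0.2778


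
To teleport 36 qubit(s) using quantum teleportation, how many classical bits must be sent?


Quantum teleportation requires 2 classical bits per qubit teleported.
36 qubit(s) -> 2 * 36 = 72 classical bits

72


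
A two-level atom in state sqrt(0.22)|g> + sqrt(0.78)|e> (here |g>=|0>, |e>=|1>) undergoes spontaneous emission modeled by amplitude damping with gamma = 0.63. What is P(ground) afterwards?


For amplitude damping with parameter gamma on state sqrt(a)|0> + sqrt(b)|1>:
alpha^2 = 0.22, beta^2 = 0.78
P(|0>) = alpha^2 + gamma * beta^2
= 0.22 + 0.63 * 0.78
= 0.22 + 0.4914
= 0.7114

0.7114


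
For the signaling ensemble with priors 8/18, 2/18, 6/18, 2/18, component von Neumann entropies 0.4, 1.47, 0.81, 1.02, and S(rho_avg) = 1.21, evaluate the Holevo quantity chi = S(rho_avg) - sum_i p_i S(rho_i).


chi = S(rho) - sum_i p_i * S(rho_i)
Weighted entropy = 8/18 * 0.4 + 2/18 * 1.47 + 6/18 * 0.81 + 2/18 * 1.02
= 0.7244
chi = 1.21 - 0.7244
= 0.4856

0.4856


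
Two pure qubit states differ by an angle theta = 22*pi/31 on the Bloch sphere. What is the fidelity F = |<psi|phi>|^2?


For states separated by angle theta on Bloch sphere:
F = cos^2(theta/2)
theta = 22*pi/31 = 2.2295
theta/2 = 1.1148
cos(theta/2) = 0.4404
F = 0.1939

0.1939


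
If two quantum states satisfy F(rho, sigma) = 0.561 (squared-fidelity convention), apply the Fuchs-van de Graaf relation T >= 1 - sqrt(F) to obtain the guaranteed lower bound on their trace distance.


Fuchs-van de Graaf (squared-fidelity convention): 1 - sqrt(F) <= T <= sqrt(1 - F).
Lower bound: T >= 1 - sqrt(F)
sqrt(F) = sqrt(0.561) = 0.7490
T >= 1 - 0.7490
T >= 0.2510

0.2510


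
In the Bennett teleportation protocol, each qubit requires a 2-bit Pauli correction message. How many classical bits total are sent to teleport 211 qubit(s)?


Quantum teleportation requires 2 classical bits per qubit teleported.
211 qubit(s) -> 2 * 211 = 422 classical bits

422
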